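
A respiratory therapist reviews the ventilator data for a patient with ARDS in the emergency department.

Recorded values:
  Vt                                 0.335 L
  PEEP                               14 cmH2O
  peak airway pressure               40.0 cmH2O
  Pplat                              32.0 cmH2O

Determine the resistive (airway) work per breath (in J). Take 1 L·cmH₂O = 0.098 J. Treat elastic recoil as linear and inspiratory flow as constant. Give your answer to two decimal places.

With constant inspiratory flow the resistive pressure is constant at PIP − Pplat = 40.0 − 32.0 = 8.0 cmH2O, so resistive work = 8.0 × 0.335 = 2.68 L·cmH2O.
× 0.098 J/(L·cmH2O) → 0.2626 J.

0.26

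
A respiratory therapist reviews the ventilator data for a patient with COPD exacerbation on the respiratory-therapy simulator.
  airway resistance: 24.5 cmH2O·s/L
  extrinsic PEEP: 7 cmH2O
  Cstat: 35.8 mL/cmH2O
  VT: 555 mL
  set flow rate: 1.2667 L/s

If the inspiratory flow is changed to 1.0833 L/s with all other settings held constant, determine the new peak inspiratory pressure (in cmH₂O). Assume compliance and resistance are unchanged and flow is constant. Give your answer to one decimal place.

PIP = Vt/C + R·V̇ + PEEP (constant-flow equation of motion).
Only the resistive term changes: ΔPIP = R × ΔV̇ = 24.5 × (1.0833 − 1.2667) = 24.5 × -0.1834 = -4.493 cmH2O.
Original PIP = 555/35.8 + 24.5×1.2667 + 7 = 53.537 cmH2O; new PIP = 53.537 + (-4.493) = 49.044 cmH2O.

49.0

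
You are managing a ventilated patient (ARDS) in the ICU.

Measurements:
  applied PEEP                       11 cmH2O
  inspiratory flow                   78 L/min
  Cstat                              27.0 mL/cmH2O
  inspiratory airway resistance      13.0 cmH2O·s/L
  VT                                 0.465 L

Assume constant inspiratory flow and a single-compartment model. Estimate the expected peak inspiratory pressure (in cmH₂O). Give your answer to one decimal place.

Flow: 78 L/min ÷ 60 = 1.3 L/s.
Equation of motion (constant flow): PIP = Vt/C + R·V̇ + PEEP.
PIP = 465/27.0 + 13.0×1.3 + 11 = 17.222 + 16.9 + 11 = 45.122 cmH2O.

45.1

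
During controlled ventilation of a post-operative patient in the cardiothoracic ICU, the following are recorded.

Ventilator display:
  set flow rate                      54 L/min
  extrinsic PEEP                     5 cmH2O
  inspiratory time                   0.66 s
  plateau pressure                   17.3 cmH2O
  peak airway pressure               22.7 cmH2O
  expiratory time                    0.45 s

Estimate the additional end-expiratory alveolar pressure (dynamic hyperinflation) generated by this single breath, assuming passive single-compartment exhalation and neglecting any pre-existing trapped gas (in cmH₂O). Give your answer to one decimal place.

2.6

Flow: 54 L/min ÷ 60 = 0.9 L/s.
Vt = flow × Ti = 0.9 L/s × 0.66 s × 1000 mL/L = 594.0 mL.
R = (PIP − Pplat)/V̇ = (22.7 − 17.3) / 0.9 = 5.4/0.9 = 6.0 cmH2O·s/L.
C = Vt/(Pplat − PEEP) = 594.0 / (17.3 − 5) = 594.0/12.3 = 48.293 mL/cmH2O.
τ = R × C = 6.0 × 0.04829 L/cmH2O = 0.2897 s.
Fraction remaining = e^(−Te/τ) = e^(−0.45/0.2897) = 0.2115; trapped volume = 594.0 × 0.2115 = 125.63 mL.
Additional alveolar pressure from trapping ≈ V_trapped / C = 125.63 / 48.293 = 2.601 cmH2O.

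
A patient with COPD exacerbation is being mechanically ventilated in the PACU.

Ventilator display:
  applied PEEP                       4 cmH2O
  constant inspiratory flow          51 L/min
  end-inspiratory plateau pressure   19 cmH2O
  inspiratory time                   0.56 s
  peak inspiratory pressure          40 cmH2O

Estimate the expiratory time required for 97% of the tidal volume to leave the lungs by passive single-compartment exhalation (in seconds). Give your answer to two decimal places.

Flow: 51 L/min ÷ 60 = 0.85 L/s.
Vt = flow × Ti = 0.85 L/s × 0.56 s × 1000 mL/L = 476.0 mL.
R = (PIP − Pplat)/V̇ = (40 − 19) / 0.85 = 21.0/0.85 = 24.706 cmH2O·s/L.
C = Vt/(Pplat − PEEP) = 476.0 / (19 − 4) = 476.0/15.0 = 31.733 mL/cmH2O.
τ = R × C = 24.706 × 0.03173 L/cmH2O = 0.7839 s.
t = −τ·ln(1 − 0.97) = −0.7839·ln(0.03) = 2.749 s.

2.75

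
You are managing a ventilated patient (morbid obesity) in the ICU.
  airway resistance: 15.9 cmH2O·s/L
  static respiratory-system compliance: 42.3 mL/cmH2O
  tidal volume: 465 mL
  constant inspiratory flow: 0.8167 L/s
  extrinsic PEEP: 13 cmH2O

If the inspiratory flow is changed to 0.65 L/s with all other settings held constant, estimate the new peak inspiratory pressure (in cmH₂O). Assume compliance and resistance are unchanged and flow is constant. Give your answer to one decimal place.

34.3

PIP = Vt/C + R·V̇ + PEEP (constant-flow equation of motion).
Only the resistive term changes: ΔPIP = R × ΔV̇ = 15.9 × (0.65 − 0.8167) = 15.9 × -0.1667 = -2.651 cmH2O.
Original PIP = 465/42.3 + 15.9×0.8167 + 13 = 36.978 cmH2O; new PIP = 36.978 + (-2.651) = 34.327 cmH2O.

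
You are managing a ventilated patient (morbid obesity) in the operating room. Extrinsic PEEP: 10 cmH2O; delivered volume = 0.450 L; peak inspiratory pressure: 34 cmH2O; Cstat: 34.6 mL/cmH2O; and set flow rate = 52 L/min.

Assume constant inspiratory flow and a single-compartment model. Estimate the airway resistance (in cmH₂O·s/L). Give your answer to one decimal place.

12.7

Flow: 52 L/min ÷ 60 = 0.8667 L/s.
Equation of motion (constant flow): PIP = Vt/C + R·V̇ + PEEP.
R·V̇ = PIP − Vt/C − PEEP = 34 − 450/34.6 − 10 = 34 − 13.006 − 10 = 10.994 cmH2O.
R = 10.994 / 0.8667 = 12.685 cmH2O·s/L.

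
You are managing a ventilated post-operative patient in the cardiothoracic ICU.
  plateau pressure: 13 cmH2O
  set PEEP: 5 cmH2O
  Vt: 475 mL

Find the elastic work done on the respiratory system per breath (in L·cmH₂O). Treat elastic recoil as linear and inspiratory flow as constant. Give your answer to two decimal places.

Elastic work ≈ ½ × (Pplat − PEEP) × Vt = 0.5 × (13 − 5) × 0.475 L = 0.5 × 8.0 × 0.475 = 1.9 L·cmH2O.

1.90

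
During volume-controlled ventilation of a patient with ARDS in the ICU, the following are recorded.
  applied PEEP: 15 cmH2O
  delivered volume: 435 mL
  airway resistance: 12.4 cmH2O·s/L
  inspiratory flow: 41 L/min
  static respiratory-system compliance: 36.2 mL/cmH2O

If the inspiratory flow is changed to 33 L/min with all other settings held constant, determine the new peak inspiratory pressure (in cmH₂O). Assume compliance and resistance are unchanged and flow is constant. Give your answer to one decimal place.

33.8

Flow: 41 L/min ÷ 60 = 0.6833 L/s.
New flow: 33 L/min ÷ 60 = 0.55 L/s.
PIP = Vt/C + R·V̇ + PEEP (constant-flow equation of motion).
Only the resistive term changes: ΔPIP = R × ΔV̇ = 12.4 × (0.55 − 0.6833) = 12.4 × -0.1333 = -1.653 cmH2O.
Original PIP = 435/36.2 + 12.4×0.6833 + 15 = 35.489 cmH2O; new PIP = 35.489 + (-1.653) = 33.836 cmH2O.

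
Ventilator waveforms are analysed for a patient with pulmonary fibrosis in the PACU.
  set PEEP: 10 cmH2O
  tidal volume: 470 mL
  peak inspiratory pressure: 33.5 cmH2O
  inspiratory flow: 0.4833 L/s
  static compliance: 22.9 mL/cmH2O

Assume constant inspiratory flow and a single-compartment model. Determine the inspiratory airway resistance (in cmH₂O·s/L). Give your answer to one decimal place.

Equation of motion (constant flow): PIP = Vt/C + R·V̇ + PEEP.
R·V̇ = PIP − Vt/C − PEEP = 33.5 − 470/22.9 − 10 = 33.5 − 20.524 − 10 = 2.976 cmH2O.
R = 2.976 / 0.4833 = 6.158 cmH2O·s/L.

6.2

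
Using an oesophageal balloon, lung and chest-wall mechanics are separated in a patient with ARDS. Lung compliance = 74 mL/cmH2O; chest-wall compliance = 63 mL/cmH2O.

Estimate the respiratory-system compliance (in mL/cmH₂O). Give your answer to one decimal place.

Lung and chest wall are elastances in series: 1/Crs = 1/CL + 1/Ccw.
1/Crs = 1/74 + 1/63 = 0.02939.
Crs = 34.025 mL/cmH2O.

34.0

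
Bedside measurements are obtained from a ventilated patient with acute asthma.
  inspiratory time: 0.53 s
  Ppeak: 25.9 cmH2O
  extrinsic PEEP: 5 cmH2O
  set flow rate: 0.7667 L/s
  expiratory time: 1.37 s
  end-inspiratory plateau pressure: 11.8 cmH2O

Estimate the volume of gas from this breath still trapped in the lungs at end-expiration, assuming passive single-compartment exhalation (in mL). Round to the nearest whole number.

Vt = flow × Ti = 0.7667 L/s × 0.53 s × 1000 mL/L = 406.35 mL.
R = (PIP − Pplat)/V̇ = (25.9 − 11.8) / 0.7667 = 14.1/0.7667 = 18.391 cmH2O·s/L.
C = Vt/(Pplat − PEEP) = 406.35 / (11.8 − 5) = 406.35/6.8 = 59.757 mL/cmH2O.
τ = R × C = 18.391 × 0.05976 L/cmH2O = 1.099 s.
Fraction remaining = e^(−Te/τ) = e^(−1.37/1.099) = 0.2875.
Trapped volume = 406.35 × 0.2875 = 116.83 mL.

117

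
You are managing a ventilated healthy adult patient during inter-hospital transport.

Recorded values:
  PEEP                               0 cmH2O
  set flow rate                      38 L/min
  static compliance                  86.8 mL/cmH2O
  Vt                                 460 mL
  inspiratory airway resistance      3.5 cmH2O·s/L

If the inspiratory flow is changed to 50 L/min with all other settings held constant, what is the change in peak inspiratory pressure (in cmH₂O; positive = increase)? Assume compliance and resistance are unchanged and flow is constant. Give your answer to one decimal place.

Flow: 38 L/min ÷ 60 = 0.6333 L/s.
New flow: 50 L/min ÷ 60 = 0.8333 L/s.
PIP = Vt/C + R·V̇ + PEEP (constant-flow equation of motion).
Only the resistive term changes: ΔPIP = R × ΔV̇ = 3.5 × (0.8333 − 0.6333) = 3.5 × 0.2 = 0.7 cmH2O.

0.7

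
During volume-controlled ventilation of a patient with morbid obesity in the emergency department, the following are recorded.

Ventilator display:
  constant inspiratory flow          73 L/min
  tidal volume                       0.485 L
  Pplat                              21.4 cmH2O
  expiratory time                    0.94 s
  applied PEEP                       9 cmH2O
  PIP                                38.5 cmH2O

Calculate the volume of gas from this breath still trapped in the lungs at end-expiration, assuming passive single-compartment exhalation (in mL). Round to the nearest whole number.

88

Flow: 73 L/min ÷ 60 = 1.2167 L/s.
R = (PIP − Pplat)/V̇ = (38.5 − 21.4) / 1.2167 = 17.1/1.2167 = 14.054 cmH2O·s/L.
C = Vt/(Pplat − PEEP) = 485.0 / (21.4 − 9) = 485.0/12.4 = 39.113 mL/cmH2O.
τ = R × C = 14.054 × 0.03911 L/cmH2O = 0.5497 s.
Fraction remaining = e^(−Te/τ) = e^(−0.94/0.5497) = 0.1809.
Trapped volume = 485.0 × 0.1809 = 87.737 mL.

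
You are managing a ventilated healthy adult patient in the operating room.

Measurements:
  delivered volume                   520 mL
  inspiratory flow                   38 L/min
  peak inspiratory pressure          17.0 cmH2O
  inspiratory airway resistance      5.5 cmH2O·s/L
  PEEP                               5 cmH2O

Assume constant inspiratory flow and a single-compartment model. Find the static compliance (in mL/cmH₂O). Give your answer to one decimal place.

61.1

Flow: 38 L/min ÷ 60 = 0.6333 L/s.
Equation of motion (constant flow): PIP = Vt/C + R·V̇ + PEEP.
Vt/C = PIP − R·V̇ − PEEP = 17.0 − 5.5×0.6333 − 5 = 17.0 − 3.483 − 5 = 8.517 cmH2O.
C = Vt / 8.517 = 520 / 8.517 = 61.054 mL/cmH2O.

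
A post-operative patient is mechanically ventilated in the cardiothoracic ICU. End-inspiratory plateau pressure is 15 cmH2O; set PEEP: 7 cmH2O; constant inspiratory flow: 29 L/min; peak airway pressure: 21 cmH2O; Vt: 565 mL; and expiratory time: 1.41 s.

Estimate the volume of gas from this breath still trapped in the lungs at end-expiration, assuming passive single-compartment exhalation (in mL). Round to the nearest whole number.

113

Flow: 29 L/min ÷ 60 = 0.4833 L/s.
R = (PIP − Pplat)/V̇ = (21 − 15) / 0.4833 = 6.0/0.4833 = 12.415 cmH2O·s/L.
C = Vt/(Pplat − PEEP) = 565.0 / (15 − 7) = 565.0/8.0 = 70.625 mL/cmH2O.
τ = R × C = 12.415 × 0.07063 L/cmH2O = 0.8769 s.
Fraction remaining = e^(−Te/τ) = e^(−1.41/0.8769) = 0.2003.
Trapped volume = 565.0 × 0.2003 = 113.17 mL.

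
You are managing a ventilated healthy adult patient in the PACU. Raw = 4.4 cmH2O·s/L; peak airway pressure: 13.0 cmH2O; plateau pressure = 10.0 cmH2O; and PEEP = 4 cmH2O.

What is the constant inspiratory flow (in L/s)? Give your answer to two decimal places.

0.68

flow = (PIP − Pplat) / Raw = 3.0 / 4.4 = 0.6818 L/s.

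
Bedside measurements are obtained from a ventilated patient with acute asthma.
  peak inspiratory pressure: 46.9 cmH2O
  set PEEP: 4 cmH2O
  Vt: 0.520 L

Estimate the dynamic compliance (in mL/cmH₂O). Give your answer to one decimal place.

Dynamic compliance = Vt / (PIP − PEEP) = 520 / (46.9 − 4) = 520 / 42.9 = 12.121 mL/cmH2O.

12.1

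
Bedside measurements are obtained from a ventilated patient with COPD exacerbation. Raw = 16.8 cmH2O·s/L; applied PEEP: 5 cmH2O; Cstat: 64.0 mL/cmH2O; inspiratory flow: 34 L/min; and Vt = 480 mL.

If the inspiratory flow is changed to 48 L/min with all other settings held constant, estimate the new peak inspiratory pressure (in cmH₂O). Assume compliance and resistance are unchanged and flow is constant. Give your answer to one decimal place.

25.9

Flow: 34 L/min ÷ 60 = 0.5667 L/s.
New flow: 48 L/min ÷ 60 = 0.8 L/s.
PIP = Vt/C + R·V̇ + PEEP (constant-flow equation of motion).
Only the resistive term changes: ΔPIP = R × ΔV̇ = 16.8 × (0.8 − 0.5667) = 16.8 × 0.2333 = 3.919 cmH2O.
Original PIP = 480/64.0 + 16.8×0.5667 + 5 = 22.021 cmH2O; new PIP = 22.021 + (3.919) = 25.94 cmH2O.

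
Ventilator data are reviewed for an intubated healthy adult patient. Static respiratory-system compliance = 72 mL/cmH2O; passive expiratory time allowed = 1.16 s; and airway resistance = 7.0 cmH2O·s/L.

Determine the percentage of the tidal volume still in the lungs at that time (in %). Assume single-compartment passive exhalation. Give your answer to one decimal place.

τ = R × C = 7.0 × 72 mL/cmH2O = 7.0 × 0.072 L/cmH2O = 0.504 s.
Passive exhalation: V(t)/V₀ = e^(−t/τ) = e^(−1.16/0.504) = 0.1001.
Fraction remaining = 0.1001 → 10.01%.

10.0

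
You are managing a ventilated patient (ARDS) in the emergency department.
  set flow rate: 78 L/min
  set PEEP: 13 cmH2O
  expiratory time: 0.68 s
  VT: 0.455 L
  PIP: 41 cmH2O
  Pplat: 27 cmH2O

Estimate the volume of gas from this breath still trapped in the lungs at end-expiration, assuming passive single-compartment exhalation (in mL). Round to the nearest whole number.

65

Flow: 78 L/min ÷ 60 = 1.3 L/s.
R = (PIP − Pplat)/V̇ = (41 − 27) / 1.3 = 14.0/1.3 = 10.769 cmH2O·s/L.
C = Vt/(Pplat − PEEP) = 455.0 / (27 − 13) = 455.0/14.0 = 32.5 mL/cmH2O.
τ = R × C = 10.769 × 0.0325 L/cmH2O = 0.35 s.
Fraction remaining = e^(−Te/τ) = e^(−0.68/0.35) = 0.1433.
Trapped volume = 455.0 × 0.1433 = 65.202 mL.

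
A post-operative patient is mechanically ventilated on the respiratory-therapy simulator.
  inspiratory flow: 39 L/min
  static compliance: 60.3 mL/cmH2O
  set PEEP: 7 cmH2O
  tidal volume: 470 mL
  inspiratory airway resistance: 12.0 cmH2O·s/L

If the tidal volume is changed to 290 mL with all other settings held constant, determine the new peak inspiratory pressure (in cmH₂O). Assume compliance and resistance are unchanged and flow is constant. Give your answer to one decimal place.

19.6

Flow: 39 L/min ÷ 60 = 0.65 L/s.
PIP = Vt/C + R·V̇ + PEEP (constant-flow equation of motion).
Only the elastic term changes: ΔPIP = ΔVt / C = (290 − 470) / 60.3 = -2.985 cmH2O.
Original PIP = 470/60.3 + 12.0×0.65 + 7 = 22.594 cmH2O; new PIP = 22.594 + (-2.985) = 19.609 cmH2O.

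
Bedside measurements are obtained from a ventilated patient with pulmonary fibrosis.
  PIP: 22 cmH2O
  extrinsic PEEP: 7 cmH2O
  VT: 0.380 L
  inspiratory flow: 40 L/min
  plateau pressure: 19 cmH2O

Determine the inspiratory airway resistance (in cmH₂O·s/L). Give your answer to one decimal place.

Flow: 40 L/min ÷ 60 = 0.6667 L/s.
Raw = (PIP − Pplat) / flow = (22 − 19) / 0.6667 = 3.0 / 0.6667 = 4.5 cmH2O·s/L.

4.5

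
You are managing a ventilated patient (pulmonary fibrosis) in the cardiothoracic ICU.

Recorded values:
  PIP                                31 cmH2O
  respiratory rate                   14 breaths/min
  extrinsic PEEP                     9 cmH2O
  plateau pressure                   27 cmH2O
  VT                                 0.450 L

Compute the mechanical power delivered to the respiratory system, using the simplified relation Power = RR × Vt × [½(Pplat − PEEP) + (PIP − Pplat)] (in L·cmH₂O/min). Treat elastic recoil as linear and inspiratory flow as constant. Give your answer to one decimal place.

81.9

Per-breath work = Vt × [½(Pplat−PEEP) + (PIP−Pplat)] = 0.450 × [0.5×18.0 + 4.0] = 0.450 × 13.0 = 5.85 L·cmH2O.
Power = 14 × 5.85 = 81.9 L·cmH2O/min.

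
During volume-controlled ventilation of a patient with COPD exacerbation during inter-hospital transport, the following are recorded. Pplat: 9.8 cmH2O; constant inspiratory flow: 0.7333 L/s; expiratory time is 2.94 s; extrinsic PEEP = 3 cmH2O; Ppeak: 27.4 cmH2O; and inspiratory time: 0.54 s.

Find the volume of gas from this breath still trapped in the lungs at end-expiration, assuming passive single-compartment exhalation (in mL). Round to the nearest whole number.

48

Vt = flow × Ti = 0.7333 L/s × 0.54 s × 1000 mL/L = 395.98 mL.
R = (PIP − Pplat)/V̇ = (27.4 − 9.8) / 0.7333 = 17.6/0.7333 = 24.001 cmH2O·s/L.
C = Vt/(Pplat − PEEP) = 395.98 / (9.8 − 3) = 395.98/6.8 = 58.232 mL/cmH2O.
τ = R × C = 24.001 × 0.05823 L/cmH2O = 1.398 s.
Fraction remaining = e^(−Te/τ) = e^(−2.94/1.398) = 0.1221.
Trapped volume = 395.98 × 0.1221 = 48.349 mL.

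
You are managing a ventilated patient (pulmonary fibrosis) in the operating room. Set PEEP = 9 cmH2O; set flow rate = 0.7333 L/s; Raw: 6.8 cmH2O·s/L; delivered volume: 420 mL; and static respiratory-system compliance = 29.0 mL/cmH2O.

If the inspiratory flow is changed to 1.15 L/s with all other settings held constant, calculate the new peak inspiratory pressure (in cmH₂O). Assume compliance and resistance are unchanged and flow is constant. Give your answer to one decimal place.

PIP = Vt/C + R·V̇ + PEEP (constant-flow equation of motion).
Only the resistive term changes: ΔPIP = R × ΔV̇ = 6.8 × (1.15 − 0.7333) = 6.8 × 0.4167 = 2.834 cmH2O.
Original PIP = 420/29.0 + 6.8×0.7333 + 9 = 28.469 cmH2O; new PIP = 28.469 + (2.834) = 31.303 cmH2O.

31.3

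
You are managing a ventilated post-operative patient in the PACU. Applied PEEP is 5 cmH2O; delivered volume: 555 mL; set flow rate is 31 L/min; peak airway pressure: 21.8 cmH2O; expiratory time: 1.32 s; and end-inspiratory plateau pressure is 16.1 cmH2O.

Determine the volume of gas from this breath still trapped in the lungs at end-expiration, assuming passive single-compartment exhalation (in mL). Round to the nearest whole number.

51

Flow: 31 L/min ÷ 60 = 0.5167 L/s.
R = (PIP − Pplat)/V̇ = (21.8 − 16.1) / 0.5167 = 5.7/0.5167 = 11.032 cmH2O·s/L.
C = Vt/(Pplat − PEEP) = 555.0 / (16.1 − 5) = 555.0/11.1 = 50.0 mL/cmH2O.
τ = R × C = 11.032 × 0.05 L/cmH2O = 0.5516 s.
Fraction remaining = e^(−Te/τ) = e^(−1.32/0.5516) = 0.09135.
Trapped volume = 555.0 × 0.09135 = 50.699 mL.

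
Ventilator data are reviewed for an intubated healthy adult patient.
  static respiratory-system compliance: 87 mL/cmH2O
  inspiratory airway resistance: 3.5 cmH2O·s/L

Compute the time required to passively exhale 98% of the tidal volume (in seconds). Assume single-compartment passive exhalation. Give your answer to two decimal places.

τ = R × C = 3.5 × 87 mL/cmH2O = 3.5 × 0.087 L/cmH2O = 0.3045 s.
Exhaled fraction f = 1 − e^(−t/τ) → t = −τ·ln(1 − f) = −0.3045·ln(0.02) = 1.191 s.

1.19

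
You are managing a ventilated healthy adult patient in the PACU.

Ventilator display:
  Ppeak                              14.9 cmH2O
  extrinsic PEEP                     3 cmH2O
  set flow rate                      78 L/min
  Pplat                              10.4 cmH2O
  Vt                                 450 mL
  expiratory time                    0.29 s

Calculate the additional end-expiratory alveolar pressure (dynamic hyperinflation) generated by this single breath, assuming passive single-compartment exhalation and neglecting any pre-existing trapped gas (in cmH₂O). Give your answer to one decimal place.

1.9

Flow: 78 L/min ÷ 60 = 1.3 L/s.
R = (PIP − Pplat)/V̇ = (14.9 − 10.4) / 1.3 = 4.5/1.3 = 3.462 cmH2O·s/L.
C = Vt/(Pplat − PEEP) = 450.0 / (10.4 − 3) = 450.0/7.4 = 60.811 mL/cmH2O.
τ = R × C = 3.462 × 0.06081 L/cmH2O = 0.2105 s.
Fraction remaining = e^(−Te/τ) = e^(−0.29/0.2105) = 0.2522; trapped volume = 450.0 × 0.2522 = 113.49 mL.
Additional alveolar pressure from trapping ≈ V_trapped / C = 113.49 / 60.811 = 1.866 cmH2O.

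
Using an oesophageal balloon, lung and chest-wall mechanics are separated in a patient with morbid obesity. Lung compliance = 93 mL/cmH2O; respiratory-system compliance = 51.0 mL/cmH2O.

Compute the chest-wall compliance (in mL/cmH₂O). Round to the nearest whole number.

1/Ccw = 1/Crs − 1/CL.
1/Ccw = 1/51.0 − 1/93 = 0.008855.
Ccw = 112.93 mL/cmH2O.

113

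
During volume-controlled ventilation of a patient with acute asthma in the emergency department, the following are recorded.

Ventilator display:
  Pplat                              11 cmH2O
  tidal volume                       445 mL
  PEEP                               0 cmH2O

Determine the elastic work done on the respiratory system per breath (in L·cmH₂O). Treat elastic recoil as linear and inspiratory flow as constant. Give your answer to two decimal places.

2.45

Elastic work ≈ ½ × (Pplat − PEEP) × Vt = 0.5 × (11 − 0) × 0.445 L = 0.5 × 11.0 × 0.445 = 2.448 L·cmH2O.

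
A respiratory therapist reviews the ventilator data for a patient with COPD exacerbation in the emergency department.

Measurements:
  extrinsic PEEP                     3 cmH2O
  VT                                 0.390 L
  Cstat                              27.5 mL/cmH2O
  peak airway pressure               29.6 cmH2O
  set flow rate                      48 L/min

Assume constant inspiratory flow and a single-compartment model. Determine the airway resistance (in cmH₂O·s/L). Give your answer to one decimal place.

15.5

Flow: 48 L/min ÷ 60 = 0.8 L/s.
Equation of motion (constant flow): PIP = Vt/C + R·V̇ + PEEP.
R·V̇ = PIP − Vt/C − PEEP = 29.6 − 390/27.5 − 3 = 29.6 − 14.182 − 3 = 12.418 cmH2O.
R = 12.418 / 0.8 = 15.523 cmH2O·s/L.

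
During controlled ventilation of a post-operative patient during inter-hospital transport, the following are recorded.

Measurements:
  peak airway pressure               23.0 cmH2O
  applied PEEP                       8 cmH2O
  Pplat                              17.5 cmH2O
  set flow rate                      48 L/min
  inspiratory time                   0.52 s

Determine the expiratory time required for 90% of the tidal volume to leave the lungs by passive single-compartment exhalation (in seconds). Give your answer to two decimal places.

Flow: 48 L/min ÷ 60 = 0.8 L/s.
Vt = flow × Ti = 0.8 L/s × 0.52 s × 1000 mL/L = 416.0 mL.
R = (PIP − Pplat)/V̇ = (23.0 − 17.5) / 0.8 = 5.5/0.8 = 6.875 cmH2O·s/L.
C = Vt/(Pplat − PEEP) = 416.0 / (17.5 − 8) = 416.0/9.5 = 43.789 mL/cmH2O.
τ = R × C = 6.875 × 0.04379 L/cmH2O = 0.3011 s.
t = −τ·ln(1 − 0.90) = −0.3011·ln(0.1) = 0.6933 s.

0.69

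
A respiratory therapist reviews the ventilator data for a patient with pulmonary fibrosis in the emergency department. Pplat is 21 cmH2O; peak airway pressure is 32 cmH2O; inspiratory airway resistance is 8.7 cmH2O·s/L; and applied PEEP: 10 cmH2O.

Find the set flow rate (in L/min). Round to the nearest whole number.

flow = (PIP − Pplat) / Raw = (32 − 21) / 8.7 = 1.264 L/s × 60 = 75.84 L/min.

76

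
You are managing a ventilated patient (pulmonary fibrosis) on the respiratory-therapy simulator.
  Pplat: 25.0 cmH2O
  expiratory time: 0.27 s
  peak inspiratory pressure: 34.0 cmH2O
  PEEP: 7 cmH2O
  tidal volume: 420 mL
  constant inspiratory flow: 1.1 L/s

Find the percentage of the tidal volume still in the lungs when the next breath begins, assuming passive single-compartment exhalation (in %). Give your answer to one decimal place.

R = (PIP − Pplat)/V̇ = (34.0 − 25.0) / 1.1 = 9.0/1.1 = 8.182 cmH2O·s/L.
C = Vt/(Pplat − PEEP) = 420.0 / (25.0 − 7) = 420.0/18.0 = 23.333 mL/cmH2O.
τ = R × C = 8.182 × 0.02333 L/cmH2O = 0.1909 s.
Fraction remaining at end-expiration = e^(−Te/τ) = e^(−0.27/0.1909) = 0.2431 → 24.31%.

24.3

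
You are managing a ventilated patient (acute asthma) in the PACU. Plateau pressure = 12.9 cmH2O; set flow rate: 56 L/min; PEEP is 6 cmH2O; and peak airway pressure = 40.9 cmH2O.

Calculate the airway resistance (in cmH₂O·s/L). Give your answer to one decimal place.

Flow: 56 L/min ÷ 60 = 0.9333 L/s.
Raw = (PIP − Pplat) / flow = (40.9 − 12.9) / 0.9333 = 28.0 / 0.9333 = 30.001 cmH2O·s/L.

30.0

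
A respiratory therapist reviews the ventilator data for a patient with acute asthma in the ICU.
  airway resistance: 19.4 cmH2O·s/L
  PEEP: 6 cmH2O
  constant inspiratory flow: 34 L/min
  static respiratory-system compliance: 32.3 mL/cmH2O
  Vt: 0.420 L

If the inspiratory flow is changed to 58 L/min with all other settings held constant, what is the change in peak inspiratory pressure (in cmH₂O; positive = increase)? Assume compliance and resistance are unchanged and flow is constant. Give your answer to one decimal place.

7.8

Flow: 34 L/min ÷ 60 = 0.5667 L/s.
New flow: 58 L/min ÷ 60 = 0.9667 L/s.
PIP = Vt/C + R·V̇ + PEEP (constant-flow equation of motion).
Only the resistive term changes: ΔPIP = R × ΔV̇ = 19.4 × (0.9667 − 0.5667) = 19.4 × 0.4 = 7.76 cmH2O.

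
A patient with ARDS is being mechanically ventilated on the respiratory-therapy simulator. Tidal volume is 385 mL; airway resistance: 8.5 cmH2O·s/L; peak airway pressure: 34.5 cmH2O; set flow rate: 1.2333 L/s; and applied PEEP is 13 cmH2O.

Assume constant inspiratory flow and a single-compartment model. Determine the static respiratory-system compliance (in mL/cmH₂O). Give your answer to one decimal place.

34.9

Equation of motion (constant flow): PIP = Vt/C + R·V̇ + PEEP.
Vt/C = PIP − R·V̇ − PEEP = 34.5 − 8.5×1.2333 − 13 = 34.5 − 10.483 − 13 = 11.017 cmH2O.
C = Vt / 11.017 = 385 / 11.017 = 34.946 mL/cmH2O.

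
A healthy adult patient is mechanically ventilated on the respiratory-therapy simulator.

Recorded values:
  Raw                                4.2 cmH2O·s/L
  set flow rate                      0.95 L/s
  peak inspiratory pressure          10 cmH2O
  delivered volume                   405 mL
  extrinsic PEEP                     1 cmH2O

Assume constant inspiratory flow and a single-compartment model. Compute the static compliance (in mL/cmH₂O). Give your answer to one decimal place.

Equation of motion (constant flow): PIP = Vt/C + R·V̇ + PEEP.
Vt/C = PIP − R·V̇ − PEEP = 10 − 4.2×0.95 − 1 = 10 − 3.99 − 1 = 5.01 cmH2O.
C = Vt / 5.01 = 405 / 5.01 = 80.838 mL/cmH2O.

80.8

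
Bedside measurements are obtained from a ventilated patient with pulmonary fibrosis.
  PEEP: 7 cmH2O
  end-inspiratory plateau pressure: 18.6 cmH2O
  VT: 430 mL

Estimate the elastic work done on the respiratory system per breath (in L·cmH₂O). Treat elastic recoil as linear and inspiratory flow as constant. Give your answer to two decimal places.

Elastic work ≈ ½ × (Pplat − PEEP) × Vt = 0.5 × (18.6 − 7) × 0.430 L = 0.5 × 11.6 × 0.430 = 2.494 L·cmH2O.

2.49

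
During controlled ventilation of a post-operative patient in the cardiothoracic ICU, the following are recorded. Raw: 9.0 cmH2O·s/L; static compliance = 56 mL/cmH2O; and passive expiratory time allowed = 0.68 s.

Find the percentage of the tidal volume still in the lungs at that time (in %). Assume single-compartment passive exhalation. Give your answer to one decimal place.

25.9

τ = R × C = 9.0 × 56 mL/cmH2O = 9.0 × 0.056 L/cmH2O = 0.504 s.
Passive exhalation: V(t)/V₀ = e^(−t/τ) = e^(−0.68/0.504) = 0.2594.
Fraction remaining = 0.2594 → 25.94%.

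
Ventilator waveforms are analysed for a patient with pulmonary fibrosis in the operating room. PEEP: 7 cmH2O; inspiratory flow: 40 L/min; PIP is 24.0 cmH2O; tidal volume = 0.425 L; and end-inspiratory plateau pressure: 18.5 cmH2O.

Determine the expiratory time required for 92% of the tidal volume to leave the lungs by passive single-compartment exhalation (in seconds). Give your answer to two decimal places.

0.77

Flow: 40 L/min ÷ 60 = 0.6667 L/s.
R = (PIP − Pplat)/V̇ = (24.0 − 18.5) / 0.6667 = 5.5/0.6667 = 8.25 cmH2O·s/L.
C = Vt/(Pplat − PEEP) = 425.0 / (18.5 − 7) = 425.0/11.5 = 36.957 mL/cmH2O.
τ = R × C = 8.25 × 0.03696 L/cmH2O = 0.3049 s.
t = −τ·ln(1 − 0.92) = −0.3049·ln(0.08) = 0.7701 s.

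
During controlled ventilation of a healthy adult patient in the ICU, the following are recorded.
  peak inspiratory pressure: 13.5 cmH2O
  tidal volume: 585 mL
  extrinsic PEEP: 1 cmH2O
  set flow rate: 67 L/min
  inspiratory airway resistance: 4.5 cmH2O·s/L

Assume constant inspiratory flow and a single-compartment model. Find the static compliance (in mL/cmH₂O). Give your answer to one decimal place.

78.3

Flow: 67 L/min ÷ 60 = 1.1167 L/s.
Equation of motion (constant flow): PIP = Vt/C + R·V̇ + PEEP.
Vt/C = PIP − R·V̇ − PEEP = 13.5 − 4.5×1.1167 − 1 = 13.5 − 5.025 − 1 = 7.475 cmH2O.
C = Vt / 7.475 = 585 / 7.475 = 78.261 mL/cmH2O.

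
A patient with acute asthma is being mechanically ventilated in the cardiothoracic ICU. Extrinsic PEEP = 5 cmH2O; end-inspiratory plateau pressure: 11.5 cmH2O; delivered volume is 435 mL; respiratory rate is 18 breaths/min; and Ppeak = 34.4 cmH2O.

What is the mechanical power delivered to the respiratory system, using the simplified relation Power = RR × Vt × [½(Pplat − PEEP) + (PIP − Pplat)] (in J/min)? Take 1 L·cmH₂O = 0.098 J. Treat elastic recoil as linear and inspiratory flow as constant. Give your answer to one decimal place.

20.1

Per-breath work = Vt × [½(Pplat−PEEP) + (PIP−Pplat)] = 0.435 × [0.5×6.5 + 22.9] = 0.435 × 26.15 = 11.375 L·cmH2O.
Power = 18 × 11.375 = 204.75 L·cmH2O/min.
× 0.098 J/(L·cmH2O) → 20.066 J/min.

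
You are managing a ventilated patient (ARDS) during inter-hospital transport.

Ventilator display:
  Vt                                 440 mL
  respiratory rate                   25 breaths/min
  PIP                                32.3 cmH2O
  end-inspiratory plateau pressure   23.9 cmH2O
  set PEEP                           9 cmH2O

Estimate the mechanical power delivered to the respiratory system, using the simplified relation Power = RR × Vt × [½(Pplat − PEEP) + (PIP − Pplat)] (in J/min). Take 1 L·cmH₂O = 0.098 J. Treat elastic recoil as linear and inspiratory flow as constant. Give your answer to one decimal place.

Per-breath work = Vt × [½(Pplat−PEEP) + (PIP−Pplat)] = 0.440 × [0.5×14.9 + 8.4] = 0.440 × 15.85 = 6.974 L·cmH2O.
Power = 25 × 6.974 = 174.35 L·cmH2O/min.
× 0.098 J/(L·cmH2O) → 17.086 J/min.

17.1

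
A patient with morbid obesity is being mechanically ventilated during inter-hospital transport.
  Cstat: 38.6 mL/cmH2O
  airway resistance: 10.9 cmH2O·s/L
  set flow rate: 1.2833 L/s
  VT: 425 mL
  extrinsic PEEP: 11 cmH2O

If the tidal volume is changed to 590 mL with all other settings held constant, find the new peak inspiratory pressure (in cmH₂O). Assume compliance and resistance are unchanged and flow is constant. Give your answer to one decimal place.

PIP = Vt/C + R·V̇ + PEEP (constant-flow equation of motion).
Only the elastic term changes: ΔPIP = ΔVt / C = (590 − 425) / 38.6 = 4.275 cmH2O.
Original PIP = 425/38.6 + 10.9×1.2833 + 11 = 35.998 cmH2O; new PIP = 35.998 + (4.275) = 40.273 cmH2O.

40.3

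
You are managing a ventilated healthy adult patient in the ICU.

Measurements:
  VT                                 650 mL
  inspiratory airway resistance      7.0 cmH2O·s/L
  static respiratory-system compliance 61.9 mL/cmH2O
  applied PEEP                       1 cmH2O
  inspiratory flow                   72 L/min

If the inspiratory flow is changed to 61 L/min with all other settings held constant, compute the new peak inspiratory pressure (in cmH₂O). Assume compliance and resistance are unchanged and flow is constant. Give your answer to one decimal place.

Flow: 72 L/min ÷ 60 = 1.2 L/s.
New flow: 61 L/min ÷ 60 = 1.0167 L/s.
PIP = Vt/C + R·V̇ + PEEP (constant-flow equation of motion).
Only the resistive term changes: ΔPIP = R × ΔV̇ = 7.0 × (1.0167 − 1.2) = 7.0 × -0.1833 = -1.283 cmH2O.
Original PIP = 650/61.9 + 7.0×1.2 + 1 = 19.901 cmH2O; new PIP = 19.901 + (-1.283) = 18.618 cmH2O.

18.6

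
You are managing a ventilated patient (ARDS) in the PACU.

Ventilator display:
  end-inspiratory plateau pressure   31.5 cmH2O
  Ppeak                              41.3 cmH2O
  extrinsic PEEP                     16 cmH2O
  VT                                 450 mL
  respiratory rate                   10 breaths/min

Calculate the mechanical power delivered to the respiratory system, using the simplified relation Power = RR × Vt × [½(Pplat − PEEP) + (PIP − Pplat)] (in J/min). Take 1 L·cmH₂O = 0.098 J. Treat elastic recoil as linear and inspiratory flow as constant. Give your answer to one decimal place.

7.7

Per-breath work = Vt × [½(Pplat−PEEP) + (PIP−Pplat)] = 0.450 × [0.5×15.5 + 9.8] = 0.450 × 17.55 = 7.898 L·cmH2O.
Power = 10 × 7.898 = 78.98 L·cmH2O/min.
× 0.098 J/(L·cmH2O) → 7.74 J/min.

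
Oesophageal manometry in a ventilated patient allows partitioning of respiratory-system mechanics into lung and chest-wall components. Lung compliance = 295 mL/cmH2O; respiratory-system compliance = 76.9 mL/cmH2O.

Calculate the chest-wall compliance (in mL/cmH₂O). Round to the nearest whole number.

104

1/Ccw = 1/Crs − 1/CL.
1/Ccw = 1/76.9 − 1/295 = 0.009614.
Ccw = 104.01 mL/cmH2O.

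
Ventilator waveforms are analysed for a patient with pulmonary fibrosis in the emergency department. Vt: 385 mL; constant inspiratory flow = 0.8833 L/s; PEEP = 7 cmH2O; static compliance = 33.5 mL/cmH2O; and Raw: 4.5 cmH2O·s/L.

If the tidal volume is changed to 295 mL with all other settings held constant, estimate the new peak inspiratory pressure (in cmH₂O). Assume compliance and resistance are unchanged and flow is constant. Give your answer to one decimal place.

19.8

PIP = Vt/C + R·V̇ + PEEP (constant-flow equation of motion).
Only the elastic term changes: ΔPIP = ΔVt / C = (295 − 385) / 33.5 = -2.687 cmH2O.
Original PIP = 385/33.5 + 4.5×0.8833 + 7 = 22.467 cmH2O; new PIP = 22.467 + (-2.687) = 19.78 cmH2O.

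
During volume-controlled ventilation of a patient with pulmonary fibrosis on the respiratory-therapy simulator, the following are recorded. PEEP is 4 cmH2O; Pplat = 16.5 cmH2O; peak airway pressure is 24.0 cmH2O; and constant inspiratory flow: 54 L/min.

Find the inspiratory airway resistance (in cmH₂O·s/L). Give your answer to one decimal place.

Flow: 54 L/min ÷ 60 = 0.9 L/s.
Raw = (PIP − Pplat) / flow = (24.0 − 16.5) / 0.9 = 7.5 / 0.9 = 8.333 cmH2O·s/L.

8.3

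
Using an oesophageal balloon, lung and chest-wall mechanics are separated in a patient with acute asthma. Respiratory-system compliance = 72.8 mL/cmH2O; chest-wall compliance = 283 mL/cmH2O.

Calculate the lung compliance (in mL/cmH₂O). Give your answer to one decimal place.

1/CL = 1/Crs − 1/Ccw.
1/CL = 1/72.8 − 1/283 = 0.0102.
CL = 98.039 mL/cmH2O.

98.0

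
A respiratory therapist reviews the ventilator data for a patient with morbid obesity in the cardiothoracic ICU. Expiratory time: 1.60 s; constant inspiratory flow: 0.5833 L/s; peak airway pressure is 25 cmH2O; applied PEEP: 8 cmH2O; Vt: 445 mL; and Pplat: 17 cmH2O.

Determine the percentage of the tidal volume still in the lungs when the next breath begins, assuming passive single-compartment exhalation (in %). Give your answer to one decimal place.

R = (PIP − Pplat)/V̇ = (25 − 17) / 0.5833 = 8.0/0.5833 = 13.715 cmH2O·s/L.
C = Vt/(Pplat − PEEP) = 445.0 / (17 − 8) = 445.0/9.0 = 49.444 mL/cmH2O.
τ = R × C = 13.715 × 0.04944 L/cmH2O = 0.6781 s.
Fraction remaining at end-expiration = e^(−Te/τ) = e^(−1.60/0.6781) = 0.09446 → 9.446%.

9.4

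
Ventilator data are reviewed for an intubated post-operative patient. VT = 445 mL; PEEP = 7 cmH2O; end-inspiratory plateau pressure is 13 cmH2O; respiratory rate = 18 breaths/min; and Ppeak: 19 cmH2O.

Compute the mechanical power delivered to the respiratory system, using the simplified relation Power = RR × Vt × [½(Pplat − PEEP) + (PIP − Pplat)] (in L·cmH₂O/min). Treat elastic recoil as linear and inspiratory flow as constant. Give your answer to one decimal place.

72.1

Per-breath work = Vt × [½(Pplat−PEEP) + (PIP−Pplat)] = 0.445 × [0.5×6.0 + 6.0] = 0.445 × 9.0 = 4.005 L·cmH2O.
Power = 18 × 4.005 = 72.09 L·cmH2O/min.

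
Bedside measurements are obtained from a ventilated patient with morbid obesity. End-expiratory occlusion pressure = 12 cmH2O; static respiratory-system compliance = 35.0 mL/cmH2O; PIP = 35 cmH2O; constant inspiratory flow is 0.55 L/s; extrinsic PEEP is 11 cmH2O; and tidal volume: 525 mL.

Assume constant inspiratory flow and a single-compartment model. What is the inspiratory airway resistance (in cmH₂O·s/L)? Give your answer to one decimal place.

14.5

Total PEEP = 12 cmH2O (set 11 + intrinsic 1); this is the baseline alveolar pressure.
Equation of motion (constant flow): PIP = Vt/C + R·V̇ + PEEP.
R·V̇ = PIP − Vt/C − PEEP = 35 − 525/35.0 − 12 = 35 − 15.0 − 12 = 8.0 cmH2O.
R = 8.0 / 0.55 = 14.545 cmH2O·s/L.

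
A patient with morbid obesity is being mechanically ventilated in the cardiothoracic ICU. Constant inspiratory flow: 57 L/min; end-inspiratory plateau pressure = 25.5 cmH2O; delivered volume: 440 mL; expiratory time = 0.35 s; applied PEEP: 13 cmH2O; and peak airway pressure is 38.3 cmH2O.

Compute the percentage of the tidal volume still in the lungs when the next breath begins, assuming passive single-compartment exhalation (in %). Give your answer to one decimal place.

47.8

Flow: 57 L/min ÷ 60 = 0.95 L/s.
R = (PIP − Pplat)/V̇ = (38.3 − 25.5) / 0.95 = 12.8/0.95 = 13.474 cmH2O·s/L.
C = Vt/(Pplat − PEEP) = 440.0 / (25.5 − 13) = 440.0/12.5 = 35.2 mL/cmH2O.
τ = R × C = 13.474 × 0.0352 L/cmH2O = 0.4743 s.
Fraction remaining at end-expiration = e^(−Te/τ) = e^(−0.35/0.4743) = 0.4781 → 47.81%.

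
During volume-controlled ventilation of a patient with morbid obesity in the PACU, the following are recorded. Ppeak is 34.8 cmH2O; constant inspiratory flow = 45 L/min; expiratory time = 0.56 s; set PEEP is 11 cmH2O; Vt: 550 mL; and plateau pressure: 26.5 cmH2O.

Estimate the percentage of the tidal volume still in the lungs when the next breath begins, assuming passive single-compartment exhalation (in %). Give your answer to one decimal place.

Flow: 45 L/min ÷ 60 = 0.75 L/s.
R = (PIP − Pplat)/V̇ = (34.8 − 26.5) / 0.75 = 8.3/0.75 = 11.067 cmH2O·s/L.
C = Vt/(Pplat − PEEP) = 550.0 / (26.5 − 11) = 550.0/15.5 = 35.484 mL/cmH2O.
τ = R × C = 11.067 × 0.03548 L/cmH2O = 0.3927 s.
Fraction remaining at end-expiration = e^(−Te/τ) = e^(−0.56/0.3927) = 0.2403 → 24.03%.

24.0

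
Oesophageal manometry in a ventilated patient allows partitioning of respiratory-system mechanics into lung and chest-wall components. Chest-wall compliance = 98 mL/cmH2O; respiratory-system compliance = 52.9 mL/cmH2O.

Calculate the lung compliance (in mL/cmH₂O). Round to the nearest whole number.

1/CL = 1/Crs − 1/Ccw.
1/CL = 1/52.9 − 1/98 = 0.0087.
CL = 114.94 mL/cmH2O.

115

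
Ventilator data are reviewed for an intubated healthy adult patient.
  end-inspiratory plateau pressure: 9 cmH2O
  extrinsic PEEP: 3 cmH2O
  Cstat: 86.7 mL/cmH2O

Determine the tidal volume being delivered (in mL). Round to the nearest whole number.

Vt = Cstat × (Pplat − PEEP) = 86.7 × (9 − 3) = 86.7 × 6.0 = 520.2 mL.

520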